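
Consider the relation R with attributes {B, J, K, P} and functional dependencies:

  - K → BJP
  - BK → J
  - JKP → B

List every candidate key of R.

{K}

Attribute K never appears on the right-hand side of any dependency, so K must belong to every candidate key.
{K}⁺ = {B, J, K, P}, which is all of the schema, so {K} is the only candidate key.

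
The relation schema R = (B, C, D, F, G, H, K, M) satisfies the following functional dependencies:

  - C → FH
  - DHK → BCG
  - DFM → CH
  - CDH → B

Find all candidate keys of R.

CDKM, DFKM, DHKM

Attributes D, K, M never appear on any right-hand side, so every candidate key must contain {D, K, M}.
{D, K, M}⁺ = {D, K, M}, which is not all of the schema, so we must add further attributes.
{C, D, K, M}⁺: C→FH adds F, H; DHK→BCG adds B, G → {B, C, D, F, G, H, K, M}. Minimal: {D, K, M}⁺ = {D, K, M}; {C, K, M}⁺ = {C, F, H, K, M}; {C, D, M}⁺ = {B, C, D, F, H, M}; … — none reach the full schema.
{D, F, K, M}⁺: DFM→CH adds C, H; CDH→B adds B; DHK→BCG adds G → {B, C, D, F, G, H, K, M}. Minimal: {F, K, M}⁺ = {F, K, M}; {D, K, M}⁺ = {D, K, M}; {D, F, M}⁺ = {B, C, D, F, H, M}; … — none reach the full schema.
{D, H, K, M}⁺: DHK→BCG adds B, C, G; C→FH adds F → {B, C, D, F, G, H, K, M}. Minimal: {H, K, M}⁺ = {H, K, M}; {D, K, M}⁺ = {D, K, M}; {D, H, M}⁺ = {D, H, M}; … — none reach the full schema.
Any other superkey contains one of these as a subset, so there are no further candidate keys.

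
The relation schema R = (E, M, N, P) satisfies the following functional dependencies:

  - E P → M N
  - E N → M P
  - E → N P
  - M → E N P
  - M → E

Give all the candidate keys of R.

E, M

{E}⁺: E→NP adds N, P; EP→MN adds M → {E, M, N, P}.
{M}⁺: M→ENP adds E, N, P → {E, M, N, P}.
Any other superkey contains one of these as a subset, so there are no further candidate keys.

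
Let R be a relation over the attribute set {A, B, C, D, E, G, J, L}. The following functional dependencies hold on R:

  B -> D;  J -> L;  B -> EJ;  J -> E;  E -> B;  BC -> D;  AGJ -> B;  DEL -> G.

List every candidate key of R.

Attributes A, C never appear on any right-hand side, so every candidate key must contain {A, C}.
{A, C}⁺ = {A, C}, which is not all of the schema, so we must add further attributes.
{A, B, C}⁺: B→D adds D; B→EJ adds E, J; J→L adds L; DEL→G adds G → {A, B, C, D, E, G, J, L}. Minimal: {B, C}⁺ = {B, C, D, E, G, J, L}; {A, C}⁺ = {A, C}; {A, B}⁺ = {A, B, D, E, G, J, L} — none reach the full schema.
{A, C, E}⁺: E→B adds B; BC→D adds D; B→EJ adds J; J→L adds L; DEL→G adds G → {A, B, C, D, E, G, J, L}. Minimal: {C, E}⁺ = {B, C, D, E, G, J, L}; {A, E}⁺ = {A, B, D, E, G, J, L}; {A, C}⁺ = {A, C} — none reach the full schema.
{A, C, J}⁺: J→L adds L; J→E adds E; E→B adds B; BC→D adds D; DEL→G adds G → {A, B, C, D, E, G, J, L}. Minimal: {C, J}⁺ = {B, C, D, E, G, J, L}; {A, J}⁺ = {A, B, D, E, G, J, L}; {A, C}⁺ = {A, C} — none reach the full schema.

{A, B, C}, {A, C, E}, {A, C, J}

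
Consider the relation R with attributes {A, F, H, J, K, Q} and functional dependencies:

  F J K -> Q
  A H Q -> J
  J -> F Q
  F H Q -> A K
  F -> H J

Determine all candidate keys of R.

{F}⁺: F→HJ adds H, J; J→FQ adds Q; FHQ→AK adds A, K → {A, F, H, J, K, Q}.
{J}⁺: J→FQ adds F, Q; F→HJ adds H; FHQ→AK adds A, K → {A, F, H, J, K, Q}.
{A, H, Q}⁺: AHQ→J adds J; J→FQ adds F; FHQ→AK adds K → {A, F, H, J, K, Q}. Minimal: {H, Q}⁺ = {H, Q}; {A, Q}⁺ = {A, Q}; {A, H}⁺ = {A, H} — none reach the full schema.

{F}, {J}, {A, H, Q}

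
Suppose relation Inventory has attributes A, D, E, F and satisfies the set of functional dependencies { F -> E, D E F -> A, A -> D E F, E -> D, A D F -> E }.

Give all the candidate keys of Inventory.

A; F

{A}⁺: A→DEF adds D, E, F → {A, D, E, F}.
{F}⁺: F→E adds E; E→D adds D; DEF→A adds A → {A, D, E, F}.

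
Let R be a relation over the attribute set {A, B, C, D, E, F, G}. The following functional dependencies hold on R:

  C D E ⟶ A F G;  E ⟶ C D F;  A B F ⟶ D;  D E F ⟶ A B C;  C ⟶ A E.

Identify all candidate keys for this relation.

{C}⁺: C→AE adds A, E; E→CDF adds D, F; DEF→ABC adds B; CDE→AFG adds G → {A, B, C, D, E, F, G}.
{E}⁺: E→CDF adds C, D, F; DEF→ABC adds A, B; CDE→AFG adds G → {A, B, C, D, E, F, G}.
Any other superkey contains one of these as a subset, so there are no further candidate keys.

{C}, {E}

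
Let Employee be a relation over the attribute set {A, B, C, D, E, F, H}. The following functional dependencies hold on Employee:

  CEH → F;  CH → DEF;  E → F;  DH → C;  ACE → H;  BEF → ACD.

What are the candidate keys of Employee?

Attribute B never appears on the right-hand side of any dependency, so B must belong to every candidate key.
{B}⁺ = {B}, which is not all of the schema, so we must add further attributes.
{B, E}⁺: E→F adds F; BEF→ACD adds A, C, D; ACE→H adds H → {A, B, C, D, E, F, H}. Minimal: {E}⁺ = {E, F}; {B}⁺ = {B} — none reach the full schema.
{B, C, H}⁺: CH→DEF adds D, E, F; BEF→ACD adds A → {A, B, C, D, E, F, H}. Minimal: {C, H}⁺ = {C, D, E, F, H}; {B, H}⁺ = {B, H}; {B, C}⁺ = {B, C} — none reach the full schema.
{B, D, H}⁺: DH→C adds C; CH→DEF adds E, F; BEF→ACD adds A → {A, B, C, D, E, F, H}. Minimal: {D, H}⁺ = {C, D, E, F, H}; {B, H}⁺ = {B, H}; {B, D}⁺ = {B, D} — none reach the full schema.
Any other superkey contains one of these as a subset, so there are no further candidate keys.

(B, E); (B, C, H); (B, D, H)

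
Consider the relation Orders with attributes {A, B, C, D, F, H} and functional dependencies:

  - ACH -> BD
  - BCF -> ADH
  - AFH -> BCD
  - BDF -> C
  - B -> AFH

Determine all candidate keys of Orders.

{B}; {A, C, H}; {A, F, H}

{B}⁺: B→AFH adds A, F, H; AFH→BCD adds C, D → {A, B, C, D, F, H}.
{A, C, H}⁺: ACH→BD adds B, D; B→AFH adds F → {A, B, C, D, F, H}. Minimal: {C, H}⁺ = {C, H}; {A, H}⁺ = {A, H}; {A, C}⁺ = {A, C} — none reach the full schema.
{A, F, H}⁺: AFH→BCD adds B, C, D → {A, B, C, D, F, H}. Minimal: {F, H}⁺ = {F, H}; {A, H}⁺ = {A, H}; {A, F}⁺ = {A, F} — none reach the full schema.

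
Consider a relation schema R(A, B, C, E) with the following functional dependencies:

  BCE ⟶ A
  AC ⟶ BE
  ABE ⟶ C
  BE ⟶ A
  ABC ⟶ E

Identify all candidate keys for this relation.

{A, C}⁺: AC→BE adds B, E → {A, B, C, E}. Minimal: {C}⁺ = {C}; {A}⁺ = {A} — none reach the full schema.
{B, E}⁺: BE→A adds A; ABE→C adds C → {A, B, C, E}. Minimal: {E}⁺ = {E}; {B}⁺ = {B} — none reach the full schema.

{A, C}, {B, E}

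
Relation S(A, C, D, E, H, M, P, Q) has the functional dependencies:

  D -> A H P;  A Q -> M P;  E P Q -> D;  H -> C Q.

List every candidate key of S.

DE; AEH; AEQ; EHP; EPQ

Attribute E never appears on the right-hand side of any dependency, so E must belong to every candidate key.
{E}⁺ = {E}, which is not all of the schema, so we must add further attributes.
{D, E}⁺: D→AHP adds A, H, P; H→CQ adds C, Q; AQ→MP adds M → {A, C, D, E, H, M, P, Q}. Minimal: {E}⁺ = {E}; {D}⁺ = {A, C, D, H, M, P, Q} — none reach the full schema.
{A, E, H}⁺: H→CQ adds C, Q; AQ→MP adds M, P; EPQ→D adds D → {A, C, D, E, H, M, P, Q}. Minimal: {E, H}⁺ = {C, E, H, Q}; {A, H}⁺ = {A, C, H, M, P, Q}; {A, E}⁺ = {A, E} — none reach the full schema.
{A, E, Q}⁺: AQ→MP adds M, P; EPQ→D adds D; D→AHP adds H; H→CQ adds C → {A, C, D, E, H, M, P, Q}. Minimal: {E, Q}⁺ = {E, Q}; {A, Q}⁺ = {A, M, P, Q}; {A, E}⁺ = {A, E} — none reach the full schema.
{E, H, P}⁺: H→CQ adds C, Q; EPQ→D adds D; D→AHP adds A; AQ→MP adds M → {A, C, D, E, H, M, P, Q}. Minimal: {H, P}⁺ = {C, H, P, Q}; {E, P}⁺ = {E, P}; {E, H}⁺ = {C, E, H, Q} — none reach the full schema.
{E, P, Q}⁺: EPQ→D adds D; D→AHP adds A, H; AQ→MP adds M; H→CQ adds C → {A, C, D, E, H, M, P, Q}. Minimal: {P, Q}⁺ = {P, Q}; {E, Q}⁺ = {E, Q}; {E, P}⁺ = {E, P} — none reach the full schema.
Any other superkey contains one of these as a subset, so there are no further candidate keys.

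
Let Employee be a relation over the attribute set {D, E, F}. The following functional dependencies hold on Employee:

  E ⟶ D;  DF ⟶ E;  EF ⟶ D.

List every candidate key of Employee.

DF; EF

{D, F}⁺: DF→E adds E → {D, E, F}. Minimal: {F}⁺ = {F}; {D}⁺ = {D} — none reach the full schema.
{E, F}⁺: E→D adds D → {D, E, F}. Minimal: {F}⁺ = {F}; {E}⁺ = {D, E} — none reach the full schema.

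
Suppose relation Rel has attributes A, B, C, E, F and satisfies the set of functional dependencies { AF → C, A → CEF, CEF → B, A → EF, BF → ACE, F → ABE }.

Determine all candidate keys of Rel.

{A}, {F}

{A}⁺: A→CEF adds C, E, F; CEF→B adds B → {A, B, C, E, F}.
{F}⁺: F→ABE adds A, B, E; AF→C adds C → {A, B, C, E, F}.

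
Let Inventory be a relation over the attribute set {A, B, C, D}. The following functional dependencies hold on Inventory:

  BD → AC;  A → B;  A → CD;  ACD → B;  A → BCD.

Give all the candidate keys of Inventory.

A, BD

{A}⁺: A→B adds B; A→CD adds C, D → {A, B, C, D}.
{B, D}⁺: BD→AC adds A, C → {A, B, C, D}. Minimal: {D}⁺ = {D}; {B}⁺ = {B} — none reach the full schema.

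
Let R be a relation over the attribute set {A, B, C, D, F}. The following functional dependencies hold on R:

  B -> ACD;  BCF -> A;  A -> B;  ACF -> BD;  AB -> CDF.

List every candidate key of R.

{A}⁺: A→B adds B; AB→CDF adds C, D, F → {A, B, C, D, F}.
{B}⁺: B→ACD adds A, C, D; AB→CDF adds F → {A, B, C, D, F}.

A, B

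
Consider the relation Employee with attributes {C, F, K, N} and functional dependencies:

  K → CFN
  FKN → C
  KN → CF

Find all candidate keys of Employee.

Attribute K never appears on the right-hand side of any dependency, so K must belong to every candidate key.
{K}⁺ = {C, F, K, N}, which is all of the schema, so {K} is the only candidate key.

{K}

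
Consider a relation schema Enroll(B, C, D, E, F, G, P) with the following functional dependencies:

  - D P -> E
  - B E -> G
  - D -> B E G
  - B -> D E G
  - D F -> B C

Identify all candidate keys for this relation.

{B, F, P}⁺: B→DEG adds D, E, G; DF→BC adds C → {B, C, D, E, F, G, P}.
{D, F, P}⁺: DP→E adds E; D→BEG adds B, G; DF→BC adds C → {B, C, D, E, F, G, P}.
Any other superkey contains one of these as a subset, so there are no further candidate keys.

(B, F, P); (D, F, P)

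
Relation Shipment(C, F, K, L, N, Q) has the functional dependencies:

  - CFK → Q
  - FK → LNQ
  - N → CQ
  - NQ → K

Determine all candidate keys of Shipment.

{F, K}, {F, N}

{F, K}⁺: FK→LNQ adds L, N, Q; N→CQ adds C → {C, F, K, L, N, Q}. Minimal: {K}⁺ = {K}; {F}⁺ = {F} — none reach the full schema.
{F, N}⁺: N→CQ adds C, Q; NQ→K adds K; FK→LNQ adds L → {C, F, K, L, N, Q}. Minimal: {N}⁺ = {C, K, N, Q}; {F}⁺ = {F} — none reach the full schema.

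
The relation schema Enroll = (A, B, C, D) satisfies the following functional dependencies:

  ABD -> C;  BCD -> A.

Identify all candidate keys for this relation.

Attributes B, D never appear on any right-hand side, so every candidate key must contain {B, D}.
{B, D}⁺ = {B, D}, which is not all of the schema, so we must add further attributes.
{A, B, D}⁺: ABD→C adds C → {A, B, C, D}. Minimal: {B, D}⁺ = {B, D}; {A, D}⁺ = {A, D}; {A, B}⁺ = {A, B} — none reach the full schema.
{B, C, D}⁺: BCD→A adds A → {A, B, C, D}. Minimal: {C, D}⁺ = {C, D}; {B, D}⁺ = {B, D}; {B, C}⁺ = {B, C} — none reach the full schema.

ABD, BCD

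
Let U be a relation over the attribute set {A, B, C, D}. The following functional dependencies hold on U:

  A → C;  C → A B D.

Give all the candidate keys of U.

{A}⁺: A→C adds C; C→ABD adds B, D → {A, B, C, D}.
{C}⁺: C→ABD adds A, B, D → {A, B, C, D}.

(A), (C)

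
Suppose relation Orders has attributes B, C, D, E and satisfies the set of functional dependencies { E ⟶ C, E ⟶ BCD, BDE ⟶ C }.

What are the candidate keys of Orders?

{E}

Attribute E never appears on the right-hand side of any dependency, so E must belong to every candidate key.
{E}⁺ = {B, C, D, E}, which is all of the schema, so {E} is the only candidate key.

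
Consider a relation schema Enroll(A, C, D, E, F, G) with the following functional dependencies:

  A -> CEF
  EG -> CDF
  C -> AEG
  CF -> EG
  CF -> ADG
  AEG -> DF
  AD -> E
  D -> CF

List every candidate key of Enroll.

{A}; {C}; {D}; {E, G}

{A}⁺: A→CEF adds C, E, F; C→AEG adds G; CF→ADG adds D → {A, C, D, E, F, G}.
{C}⁺: C→AEG adds A, E, G; AEG→DF adds D, F → {A, C, D, E, F, G}.
{D}⁺: D→CF adds C, F; C→AEG adds A, E, G → {A, C, D, E, F, G}.
{E, G}⁺: EG→CDF adds C, D, F; C→AEG adds A → {A, C, D, E, F, G}.
Any other superkey contains one of these as a subset, so there are no further candidate keys.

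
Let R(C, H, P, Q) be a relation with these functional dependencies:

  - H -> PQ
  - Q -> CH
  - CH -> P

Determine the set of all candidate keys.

(H), (Q)

{H}⁺: H→PQ adds P, Q; Q→CH adds C → {C, H, P, Q}.
{Q}⁺: Q→CH adds C, H; CH→P adds P → {C, H, P, Q}.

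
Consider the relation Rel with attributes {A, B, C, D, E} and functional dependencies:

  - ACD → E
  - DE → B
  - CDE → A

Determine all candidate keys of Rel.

(A, C, D); (C, D, E)

Attributes C, D never appear on any right-hand side, so every candidate key must contain {C, D}.
{C, D}⁺ = {C, D}, which is not all of the schema, so we must add further attributes.
{A, C, D}⁺: ACD→E adds E; DE→B adds B → {A, B, C, D, E}. Minimal: {C, D}⁺ = {C, D}; {A, D}⁺ = {A, D}; {A, C}⁺ = {A, C} — none reach the full schema.
{C, D, E}⁺: DE→B adds B; CDE→A adds A → {A, B, C, D, E}. Minimal: {D, E}⁺ = {B, D, E}; {C, E}⁺ = {C, E}; {C, D}⁺ = {C, D} — none reach the full schema.
Any other superkey contains one of these as a subset, so there are no further candidate keys.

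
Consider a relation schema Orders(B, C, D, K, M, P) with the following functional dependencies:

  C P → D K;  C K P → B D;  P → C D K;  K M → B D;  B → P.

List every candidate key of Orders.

{B, M}; {K, M}; {M, P}

Attribute M never appears on the right-hand side of any dependency, so M must belong to every candidate key.
{M}⁺ = {M}, which is not all of the schema, so we must add further attributes.
{B, M}⁺: B→P adds P; P→CDK adds C, D, K → {B, C, D, K, M, P}. Minimal: {M}⁺ = {M}; {B}⁺ = {B, C, D, K, P} — none reach the full schema.
{K, M}⁺: KM→BD adds B, D; B→P adds P; P→CDK adds C → {B, C, D, K, M, P}. Minimal: {M}⁺ = {M}; {K}⁺ = {K} — none reach the full schema.
{M, P}⁺: P→CDK adds C, D, K; KM→BD adds B → {B, C, D, K, M, P}. Minimal: {P}⁺ = {B, C, D, K, P}; {M}⁺ = {M} — none reach the full schema.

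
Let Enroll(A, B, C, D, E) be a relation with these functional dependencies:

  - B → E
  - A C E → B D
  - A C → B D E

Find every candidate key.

Attributes A, C never appear on any right-hand side, so every candidate key must contain {A, C}.
{A, C}⁺ = {A, B, C, D, E}, which is all of the schema, so {A, C} is the only candidate key.

(A, C)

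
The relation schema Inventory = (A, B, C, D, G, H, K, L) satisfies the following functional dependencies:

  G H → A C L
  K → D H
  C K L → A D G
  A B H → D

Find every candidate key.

(B, G, K); (B, C, K, L)

Attributes B, K never appear on any right-hand side, so every candidate key must contain {B, K}.
{B, K}⁺ = {B, D, H, K}, which is not all of the schema, so we must add further attributes.
{B, G, K}⁺: K→DH adds D, H; GH→ACL adds A, C, L → {A, B, C, D, G, H, K, L}.
{B, C, K, L}⁺: K→DH adds D, H; CKL→ADG adds A, G → {A, B, C, D, G, H, K, L}.
Any other superkey contains one of these as a subset, so there are no further candidate keys.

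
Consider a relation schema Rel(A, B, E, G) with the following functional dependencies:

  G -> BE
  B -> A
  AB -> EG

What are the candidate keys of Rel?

B, G

{B}⁺: B→A adds A; AB→EG adds E, G → {A, B, E, G}.
{G}⁺: G→BE adds B, E; B→A adds A → {A, B, E, G}.
Any other superkey contains one of these as a subset, so there are no further candidate keys.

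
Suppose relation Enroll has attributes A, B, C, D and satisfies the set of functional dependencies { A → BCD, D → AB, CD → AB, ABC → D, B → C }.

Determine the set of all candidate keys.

{A}⁺: A→BCD adds B, C, D → {A, B, C, D}.
{D}⁺: D→AB adds A, B; B→C adds C → {A, B, C, D}.

{A}; {D}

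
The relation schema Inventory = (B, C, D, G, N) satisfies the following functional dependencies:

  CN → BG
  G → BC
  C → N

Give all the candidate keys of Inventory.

CD, DG

Attribute D never appears on the right-hand side of any dependency, so D must belong to every candidate key.
{D}⁺ = {D}, which is not all of the schema, so we must add further attributes.
{C, D}⁺: C→N adds N; CN→BG adds B, G → {B, C, D, G, N}. Minimal: {D}⁺ = {D}; {C}⁺ = {B, C, G, N} — none reach the full schema.
{D, G}⁺: G→BC adds B, C; C→N adds N → {B, C, D, G, N}. Minimal: {G}⁺ = {B, C, G, N}; {D}⁺ = {D} — none reach the full schema.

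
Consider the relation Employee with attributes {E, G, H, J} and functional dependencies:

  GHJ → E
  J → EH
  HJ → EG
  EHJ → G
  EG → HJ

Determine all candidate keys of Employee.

{J}, {E, G}

{J}⁺: J→EH adds E, H; HJ→EG adds G → {E, G, H, J}.
{E, G}⁺: EG→HJ adds H, J → {E, G, H, J}. Minimal: {G}⁺ = {G}; {E}⁺ = {E} — none reach the full schema.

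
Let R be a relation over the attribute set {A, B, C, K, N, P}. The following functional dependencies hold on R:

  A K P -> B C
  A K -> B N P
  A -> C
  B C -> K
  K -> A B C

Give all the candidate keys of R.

{K}⁺: K→ABC adds A, B, C; AK→BNP adds N, P → {A, B, C, K, N, P}.
{A, B}⁺: A→C adds C; BC→K adds K; AK→BNP adds N, P → {A, B, C, K, N, P}.
{B, C}⁺: BC→K adds K; K→ABC adds A; AK→BNP adds N, P → {A, B, C, K, N, P}.

K, AB, BC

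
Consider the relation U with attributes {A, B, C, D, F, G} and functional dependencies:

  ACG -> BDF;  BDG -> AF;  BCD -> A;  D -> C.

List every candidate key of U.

Attribute G never appears on the right-hand side of any dependency, so G must belong to every candidate key.
{G}⁺ = {G}, which is not all of the schema, so we must add further attributes.
{A, C, G}⁺: ACG→BDF adds B, D, F → {A, B, C, D, F, G}.
{A, D, G}⁺: D→C adds C; ACG→BDF adds B, F → {A, B, C, D, F, G}.
{B, D, G}⁺: BDG→AF adds A, F; D→C adds C → {A, B, C, D, F, G}.

{A, C, G}; {A, D, G}; {B, D, G}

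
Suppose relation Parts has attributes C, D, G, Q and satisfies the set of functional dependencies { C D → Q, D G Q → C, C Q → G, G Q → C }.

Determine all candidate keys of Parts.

{C, D}, {D, G, Q}

{C, D}⁺: CD→Q adds Q; CQ→G adds G → {C, D, G, Q}. Minimal: {D}⁺ = {D}; {C}⁺ = {C} — none reach the full schema.
{D, G, Q}⁺: DGQ→C adds C → {C, D, G, Q}. Minimal: {G, Q}⁺ = {C, G, Q}; {D, Q}⁺ = {D, Q}; {D, G}⁺ = {D, G} — none reach the full schema.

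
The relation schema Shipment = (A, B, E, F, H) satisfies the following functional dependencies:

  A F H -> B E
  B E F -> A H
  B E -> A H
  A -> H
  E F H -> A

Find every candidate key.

Attribute F never appears on the right-hand side of any dependency, so F must belong to every candidate key.
{F}⁺ = {F}, which is not all of the schema, so we must add further attributes.
{A, F}⁺: A→H adds H; AFH→BE adds B, E → {A, B, E, F, H}. Minimal: {F}⁺ = {F}; {A}⁺ = {A, H} — none reach the full schema.
{B, E, F}⁺: BEF→AH adds A, H → {A, B, E, F, H}. Minimal: {E, F}⁺ = {E, F}; {B, F}⁺ = {B, F}; {B, E}⁺ = {A, B, E, H} — none reach the full schema.
{E, F, H}⁺: EFH→A adds A; AFH→BE adds B → {A, B, E, F, H}. Minimal: {F, H}⁺ = {F, H}; {E, H}⁺ = {E, H}; {E, F}⁺ = {E, F} — none reach the full schema.
Any other superkey contains one of these as a subset, so there are no further candidate keys.

AF, BEF, EFH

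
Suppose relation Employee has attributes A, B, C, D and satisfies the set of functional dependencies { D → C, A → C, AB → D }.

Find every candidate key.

AB

Attributes A, B never appear on any right-hand side, so every candidate key must contain {A, B}.
{A, B}⁺ = {A, B, C, D}, which is all of the schema, so {A, B} is the only candidate key.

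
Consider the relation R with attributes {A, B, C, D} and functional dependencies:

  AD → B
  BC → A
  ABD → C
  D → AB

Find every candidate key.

{D}

Attribute D never appears on the right-hand side of any dependency, so D must belong to every candidate key.
{D}⁺ = {A, B, C, D}, which is all of the schema, so {D} is the only candidate key.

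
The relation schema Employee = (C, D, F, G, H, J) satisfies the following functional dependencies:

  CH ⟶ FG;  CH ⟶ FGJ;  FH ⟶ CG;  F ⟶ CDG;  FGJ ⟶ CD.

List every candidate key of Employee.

CH, FH

Attribute H never appears on the right-hand side of any dependency, so H must belong to every candidate key.
{H}⁺ = {H}, which is not all of the schema, so we must add further attributes.
{C, H}⁺: CH→FG adds F, G; CH→FGJ adds J; F→CDG adds D → {C, D, F, G, H, J}.
{F, H}⁺: FH→CG adds C, G; F→CDG adds D; CH→FGJ adds J → {C, D, F, G, H, J}.
Any other superkey contains one of these as a subset, so there are no further candidate keys.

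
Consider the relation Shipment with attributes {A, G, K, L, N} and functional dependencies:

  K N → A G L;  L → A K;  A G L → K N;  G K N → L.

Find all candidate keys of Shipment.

{G, L}⁺: L→AK adds A, K; AGL→KN adds N → {A, G, K, L, N}.
{K, N}⁺: KN→AGL adds A, G, L → {A, G, K, L, N}.
{L, N}⁺: L→AK adds A, K; KN→AGL adds G → {A, G, K, L, N}.
Any other superkey contains one of these as a subset, so there are no further candidate keys.

(G, L), (K, N), (L, N)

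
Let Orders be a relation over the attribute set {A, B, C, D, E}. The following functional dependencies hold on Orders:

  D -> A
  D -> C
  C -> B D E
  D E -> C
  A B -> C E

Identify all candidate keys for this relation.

(C), (D), (A, B)

{C}⁺: C→BDE adds B, D, E; D→A adds A → {A, B, C, D, E}.
{D}⁺: D→A adds A; D→C adds C; C→BDE adds B, E → {A, B, C, D, E}.
{A, B}⁺: AB→CE adds C, E; C→BDE adds D → {A, B, C, D, E}. Minimal: {B}⁺ = {B}; {A}⁺ = {A} — none reach the full schema.
Any other superkey contains one of these as a subset, so there are no further candidate keys.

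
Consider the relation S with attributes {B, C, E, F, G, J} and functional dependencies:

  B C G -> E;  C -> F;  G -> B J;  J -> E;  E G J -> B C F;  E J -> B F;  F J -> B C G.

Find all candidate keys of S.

G, J

{G}⁺: G→BJ adds B, J; J→E adds E; EGJ→BCF adds C, F → {B, C, E, F, G, J}.
{J}⁺: J→E adds E; EJ→BF adds B, F; FJ→BCG adds C, G → {B, C, E, F, G, J}.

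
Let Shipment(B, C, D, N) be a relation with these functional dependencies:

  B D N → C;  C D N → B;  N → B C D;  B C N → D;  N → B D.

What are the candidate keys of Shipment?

{N}⁺: N→BCD adds B, C, D → {B, C, D, N}.

N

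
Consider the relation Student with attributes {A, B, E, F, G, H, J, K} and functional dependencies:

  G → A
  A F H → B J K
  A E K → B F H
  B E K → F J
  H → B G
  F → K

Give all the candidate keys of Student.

Attribute E never appears on the right-hand side of any dependency, so E must belong to every candidate key.
{E}⁺ = {E}, which is not all of the schema, so we must add further attributes.
{A, E, F}⁺: F→K adds K; AEK→BFH adds B, H; BEK→FJ adds J; H→BG adds G → {A, B, E, F, G, H, J, K}. Minimal: {E, F}⁺ = {E, F, K}; {A, F}⁺ = {A, F, K}; {A, E}⁺ = {A, E} — none reach the full schema.
{A, E, K}⁺: AEK→BFH adds B, F, H; BEK→FJ adds J; H→BG adds G → {A, B, E, F, G, H, J, K}. Minimal: {E, K}⁺ = {E, K}; {A, K}⁺ = {A, K}; {A, E}⁺ = {A, E} — none reach the full schema.
{E, F, G}⁺: G→A adds A; F→K adds K; AEK→BFH adds B, H; BEK→FJ adds J → {A, B, E, F, G, H, J, K}. Minimal: {F, G}⁺ = {A, F, G, K}; {E, G}⁺ = {A, E, G}; {E, F}⁺ = {E, F, K} — none reach the full schema.
{E, F, H}⁺: H→BG adds B, G; F→K adds K; G→A adds A; AFH→BJK adds J → {A, B, E, F, G, H, J, K}. Minimal: {F, H}⁺ = {A, B, F, G, H, J, K}; {E, H}⁺ = {A, B, E, G, H}; {E, F}⁺ = {E, F, K} — none reach the full schema.
{E, G, K}⁺: G→A adds A; AEK→BFH adds B, F, H; BEK→FJ adds J → {A, B, E, F, G, H, J, K}. Minimal: {G, K}⁺ = {A, G, K}; {E, K}⁺ = {E, K}; {E, G}⁺ = {A, E, G} — none reach the full schema.
{E, H, K}⁺: H→BG adds B, G; G→A adds A; AEK→BFH adds F; BEK→FJ adds J → {A, B, E, F, G, H, J, K}. Minimal: {H, K}⁺ = {A, B, G, H, K}; {E, K}⁺ = {E, K}; {E, H}⁺ = {A, B, E, G, H} — none reach the full schema.

{A, E, F}, {A, E, K}, {E, F, G}, {E, F, H}, {E, G, K}, {E, H, K}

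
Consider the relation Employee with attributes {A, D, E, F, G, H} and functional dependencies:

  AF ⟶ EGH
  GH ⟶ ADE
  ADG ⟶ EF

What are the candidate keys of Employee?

(A, F), (G, H), (A, D, G)

{A, F}⁺: AF→EGH adds E, G, H; GH→ADE adds D → {A, D, E, F, G, H}. Minimal: {F}⁺ = {F}; {A}⁺ = {A} — none reach the full schema.
{G, H}⁺: GH→ADE adds A, D, E; ADG→EF adds F → {A, D, E, F, G, H}. Minimal: {H}⁺ = {H}; {G}⁺ = {G} — none reach the full schema.
{A, D, G}⁺: ADG→EF adds E, F; AF→EGH adds H → {A, D, E, F, G, H}. Minimal: {D, G}⁺ = {D, G}; {A, G}⁺ = {A, G}; {A, D}⁺ = {A, D} — none reach the full schema.
Any other superkey contains one of these as a subset, so there are no further candidate keys.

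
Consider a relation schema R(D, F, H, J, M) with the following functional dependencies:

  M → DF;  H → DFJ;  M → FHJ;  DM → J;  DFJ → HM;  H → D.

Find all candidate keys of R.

{H}⁺: H→DFJ adds D, F, J; DFJ→HM adds M → {D, F, H, J, M}.
{M}⁺: M→DF adds D, F; M→FHJ adds H, J → {D, F, H, J, M}.
{D, F, J}⁺: DFJ→HM adds H, M → {D, F, H, J, M}.

(H), (M), (D, F, J)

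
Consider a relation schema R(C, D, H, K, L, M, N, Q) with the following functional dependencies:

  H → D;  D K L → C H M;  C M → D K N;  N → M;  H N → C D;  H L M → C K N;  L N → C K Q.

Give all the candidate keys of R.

{L, N}; {C, L, M}; {D, K, L}; {H, K, L}; {H, L, M}

Attribute L never appears on the right-hand side of any dependency, so L must belong to every candidate key.
{L}⁺ = {L}, which is not all of the schema, so we must add further attributes.
{L, N}⁺: N→M adds M; LN→CKQ adds C, K, Q; CM→DKN adds D; DKL→CHM adds H → {C, D, H, K, L, M, N, Q}. Minimal: {N}⁺ = {M, N}; {L}⁺ = {L} — none reach the full schema.
{C, L, M}⁺: CM→DKN adds D, K, N; LN→CKQ adds Q; DKL→CHM adds H → {C, D, H, K, L, M, N, Q}. Minimal: {L, M}⁺ = {L, M}; {C, M}⁺ = {C, D, K, M, N}; {C, L}⁺ = {C, L} — none reach the full schema.
{D, K, L}⁺: DKL→CHM adds C, H, M; CM→DKN adds N; LN→CKQ adds Q → {C, D, H, K, L, M, N, Q}. Minimal: {K, L}⁺ = {K, L}; {D, L}⁺ = {D, L}; {D, K}⁺ = {D, K} — none reach the full schema.
{H, K, L}⁺: H→D adds D; DKL→CHM adds C, M; CM→DKN adds N; LN→CKQ adds Q → {C, D, H, K, L, M, N, Q}. Minimal: {K, L}⁺ = {K, L}; {H, L}⁺ = {D, H, L}; {H, K}⁺ = {D, H, K} — none reach the full schema.
{H, L, M}⁺: H→D adds D; HLM→CKN adds C, K, N; LN→CKQ adds Q → {C, D, H, K, L, M, N, Q}. Minimal: {L, M}⁺ = {L, M}; {H, M}⁺ = {D, H, M}; {H, L}⁺ = {D, H, L} — none reach the full schema.
Any other superkey contains one of these as a subset, so there are no further candidate keys.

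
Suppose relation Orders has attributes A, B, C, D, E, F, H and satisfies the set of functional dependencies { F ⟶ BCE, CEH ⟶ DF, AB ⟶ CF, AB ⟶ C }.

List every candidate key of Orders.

(A, B, H); (A, F, H); (A, C, E, H)

Attributes A, H never appear on any right-hand side, so every candidate key must contain {A, H}.
{A, H}⁺ = {A, H}, which is not all of the schema, so we must add further attributes.
{A, B, H}⁺: AB→CF adds C, F; F→BCE adds E; CEH→DF adds D → {A, B, C, D, E, F, H}. Minimal: {B, H}⁺ = {B, H}; {A, H}⁺ = {A, H}; {A, B}⁺ = {A, B, C, E, F} — none reach the full schema.
{A, F, H}⁺: F→BCE adds B, C, E; CEH→DF adds D → {A, B, C, D, E, F, H}. Minimal: {F, H}⁺ = {B, C, D, E, F, H}; {A, H}⁺ = {A, H}; {A, F}⁺ = {A, B, C, E, F} — none reach the full schema.
{A, C, E, H}⁺: CEH→DF adds D, F; F→BCE adds B → {A, B, C, D, E, F, H}. Minimal: {C, E, H}⁺ = {B, C, D, E, F, H}; {A, E, H}⁺ = {A, E, H}; {A, C, H}⁺ = {A, C, H}; … — none reach the full schema.
Any other superkey contains one of these as a subset, so there are no further candidate keys.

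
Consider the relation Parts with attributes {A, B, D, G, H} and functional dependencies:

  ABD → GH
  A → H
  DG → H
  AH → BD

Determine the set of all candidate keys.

Attribute A never appears on the right-hand side of any dependency, so A must belong to every candidate key.
{A}⁺ = {A, B, D, G, H}, which is all of the schema, so {A} is the only candidate key.

A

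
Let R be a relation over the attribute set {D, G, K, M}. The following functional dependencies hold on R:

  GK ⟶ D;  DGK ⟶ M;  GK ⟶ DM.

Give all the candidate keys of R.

Attributes G, K never appear on any right-hand side, so every candidate key must contain {G, K}.
{G, K}⁺ = {D, G, K, M}, which is all of the schema, so {G, K} is the only candidate key.

{G, K}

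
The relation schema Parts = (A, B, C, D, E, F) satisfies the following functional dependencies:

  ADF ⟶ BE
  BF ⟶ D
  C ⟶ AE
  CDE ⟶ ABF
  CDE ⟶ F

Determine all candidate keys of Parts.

(C, D); (B, C, F)

{C, D}⁺: C→AE adds A, E; CDE→ABF adds B, F → {A, B, C, D, E, F}.
{B, C, F}⁺: BF→D adds D; C→AE adds A, E → {A, B, C, D, E, F}.
Any other superkey contains one of these as a subset, so there are no further candidate keys.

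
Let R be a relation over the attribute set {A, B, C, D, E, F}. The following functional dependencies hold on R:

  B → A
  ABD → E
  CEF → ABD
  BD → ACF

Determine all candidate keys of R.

{B, D}⁺: B→A adds A; ABD→E adds E; BD→ACF adds C, F → {A, B, C, D, E, F}. Minimal: {D}⁺ = {D}; {B}⁺ = {A, B} — none reach the full schema.
{C, E, F}⁺: CEF→ABD adds A, B, D → {A, B, C, D, E, F}. Minimal: {E, F}⁺ = {E, F}; {C, F}⁺ = {C, F}; {C, E}⁺ = {C, E} — none reach the full schema.
Any other superkey contains one of these as a subset, so there are no further candidate keys.

BD, CEF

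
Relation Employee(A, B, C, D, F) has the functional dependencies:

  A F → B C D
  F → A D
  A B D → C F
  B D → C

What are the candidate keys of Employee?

{F}⁺: F→AD adds A, D; AF→BCD adds B, C → {A, B, C, D, F}.
{A, B, D}⁺: ABD→CF adds C, F → {A, B, C, D, F}. Minimal: {B, D}⁺ = {B, C, D}; {A, D}⁺ = {A, D}; {A, B}⁺ = {A, B} — none reach the full schema.

(F); (A, B, D)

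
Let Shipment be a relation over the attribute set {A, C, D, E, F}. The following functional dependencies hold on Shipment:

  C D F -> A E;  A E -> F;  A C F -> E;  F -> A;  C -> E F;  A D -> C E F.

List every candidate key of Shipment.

Attribute D never appears on the right-hand side of any dependency, so D must belong to every candidate key.
{D}⁺ = {D}, which is not all of the schema, so we must add further attributes.
{A, D}⁺: AD→CEF adds C, E, F → {A, C, D, E, F}. Minimal: {D}⁺ = {D}; {A}⁺ = {A} — none reach the full schema.
{C, D}⁺: C→EF adds E, F; CDF→AE adds A → {A, C, D, E, F}. Minimal: {D}⁺ = {D}; {C}⁺ = {A, C, E, F} — none reach the full schema.
{D, F}⁺: F→A adds A; AD→CEF adds C, E → {A, C, D, E, F}. Minimal: {F}⁺ = {A, F}; {D}⁺ = {D} — none reach the full schema.

(A, D), (C, D), (D, F)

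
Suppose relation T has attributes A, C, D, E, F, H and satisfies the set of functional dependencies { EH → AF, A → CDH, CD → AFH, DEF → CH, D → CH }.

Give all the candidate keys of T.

Attribute E never appears on the right-hand side of any dependency, so E must belong to every candidate key.
{E}⁺ = {E}, which is not all of the schema, so we must add further attributes.
{A, E}⁺: A→CDH adds C, D, H; CD→AFH adds F → {A, C, D, E, F, H}. Minimal: {E}⁺ = {E}; {A}⁺ = {A, C, D, F, H} — none reach the full schema.
{D, E}⁺: D→CH adds C, H; EH→AF adds A, F → {A, C, D, E, F, H}. Minimal: {E}⁺ = {E}; {D}⁺ = {A, C, D, F, H} — none reach the full schema.
{E, H}⁺: EH→AF adds A, F; A→CDH adds C, D → {A, C, D, E, F, H}. Minimal: {H}⁺ = {H}; {E}⁺ = {E} — none reach the full schema.

{A, E}, {D, E}, {E, H}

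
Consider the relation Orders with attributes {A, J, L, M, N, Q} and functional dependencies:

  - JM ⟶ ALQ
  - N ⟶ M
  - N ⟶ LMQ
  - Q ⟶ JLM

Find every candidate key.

{N}⁺: N→M adds M; N→LMQ adds L, Q; Q→JLM adds J; JM→ALQ adds A → {A, J, L, M, N, Q}.

(N)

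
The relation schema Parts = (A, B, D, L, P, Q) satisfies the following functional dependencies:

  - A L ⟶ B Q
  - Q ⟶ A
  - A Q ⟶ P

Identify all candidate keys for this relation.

Attributes D, L never appear on any right-hand side, so every candidate key must contain {D, L}.
{D, L}⁺ = {D, L}, which is not all of the schema, so we must add further attributes.
{A, D, L}⁺: AL→BQ adds B, Q; AQ→P adds P → {A, B, D, L, P, Q}.
{D, L, Q}⁺: Q→A adds A; AQ→P adds P; AL→BQ adds B → {A, B, D, L, P, Q}.

(A, D, L); (D, L, Q)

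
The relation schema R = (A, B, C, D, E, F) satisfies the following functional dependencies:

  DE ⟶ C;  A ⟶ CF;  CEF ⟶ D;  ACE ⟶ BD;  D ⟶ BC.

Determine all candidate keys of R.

Attributes A, E never appear on any right-hand side, so every candidate key must contain {A, E}.
{A, E}⁺ = {A, B, C, D, E, F}, which is all of the schema, so {A, E} is the only candidate key.

AE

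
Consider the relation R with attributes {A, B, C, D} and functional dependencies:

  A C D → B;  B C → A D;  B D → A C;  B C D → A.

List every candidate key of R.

{B, C}, {B, D}, {A, C, D}

{B, C}⁺: BC→AD adds A, D → {A, B, C, D}. Minimal: {C}⁺ = {C}; {B}⁺ = {B} — none reach the full schema.
{B, D}⁺: BD→AC adds A, C → {A, B, C, D}. Minimal: {D}⁺ = {D}; {B}⁺ = {B} — none reach the full schema.
{A, C, D}⁺: ACD→B adds B → {A, B, C, D}. Minimal: {C, D}⁺ = {C, D}; {A, D}⁺ = {A, D}; {A, C}⁺ = {A, C} — none reach the full schema.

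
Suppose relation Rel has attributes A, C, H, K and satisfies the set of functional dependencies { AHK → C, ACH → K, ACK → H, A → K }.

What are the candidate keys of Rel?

{A, C}, {A, H}

{A, C}⁺: A→K adds K; ACK→H adds H → {A, C, H, K}. Minimal: {C}⁺ = {C}; {A}⁺ = {A, K} — none reach the full schema.
{A, H}⁺: A→K adds K; AHK→C adds C → {A, C, H, K}. Minimal: {H}⁺ = {H}; {A}⁺ = {A, K} — none reach the full schema.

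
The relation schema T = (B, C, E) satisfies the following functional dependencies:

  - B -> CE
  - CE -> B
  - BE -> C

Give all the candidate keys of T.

(B), (C, E)

{B}⁺: B→CE adds C, E → {B, C, E}.
{C, E}⁺: CE→B adds B → {B, C, E}.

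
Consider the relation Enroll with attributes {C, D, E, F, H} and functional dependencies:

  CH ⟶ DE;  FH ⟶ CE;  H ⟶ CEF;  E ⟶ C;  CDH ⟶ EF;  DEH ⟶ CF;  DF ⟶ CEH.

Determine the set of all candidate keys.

H, DF

{H}⁺: H→CEF adds C, E, F; CH→DE adds D → {C, D, E, F, H}.
{D, F}⁺: DF→CEH adds C, E, H → {C, D, E, F, H}. Minimal: {F}⁺ = {F}; {D}⁺ = {D} — none reach the full schema.
Any other superkey contains one of these as a subset, so there are no further candidate keys.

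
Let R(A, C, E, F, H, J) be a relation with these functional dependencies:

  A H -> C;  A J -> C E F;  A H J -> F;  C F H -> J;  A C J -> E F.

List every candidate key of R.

Attributes A, H never appear on any right-hand side, so every candidate key must contain {A, H}.
{A, H}⁺ = {A, C, H}, which is not all of the schema, so we must add further attributes.
{A, F, H}⁺: AH→C adds C; CFH→J adds J; ACJ→EF adds E → {A, C, E, F, H, J}.
{A, H, J}⁺: AH→C adds C; AJ→CEF adds E, F → {A, C, E, F, H, J}.

{A, F, H}; {A, H, J}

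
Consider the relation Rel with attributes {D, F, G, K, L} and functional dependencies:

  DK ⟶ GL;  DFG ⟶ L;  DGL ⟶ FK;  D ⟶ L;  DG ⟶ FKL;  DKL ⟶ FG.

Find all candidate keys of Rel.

DG; DK

Attribute D never appears on the right-hand side of any dependency, so D must belong to every candidate key.
{D}⁺ = {D, L}, which is not all of the schema, so we must add further attributes.
{D, G}⁺: D→L adds L; DG→FKL adds F, K → {D, F, G, K, L}. Minimal: {G}⁺ = {G}; {D}⁺ = {D, L} — none reach the full schema.
{D, K}⁺: DK→GL adds G, L; DGL→FK adds F → {D, F, G, K, L}. Minimal: {K}⁺ = {K}; {D}⁺ = {D, L} — none reach the full schema.
Any other superkey contains one of these as a subset, so there are no further candidate keys.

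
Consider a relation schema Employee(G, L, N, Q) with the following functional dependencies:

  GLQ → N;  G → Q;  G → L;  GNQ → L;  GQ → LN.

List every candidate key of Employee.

Attribute G never appears on the right-hand side of any dependency, so G must belong to every candidate key.
{G}⁺ = {G, L, N, Q}, which is all of the schema, so {G} is the only candidate key.

{G}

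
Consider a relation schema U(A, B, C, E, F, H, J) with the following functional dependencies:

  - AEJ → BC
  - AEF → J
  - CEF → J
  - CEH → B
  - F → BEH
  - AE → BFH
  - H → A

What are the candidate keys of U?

{F}⁺: F→BEH adds B, E, H; H→A adds A; AEF→J adds J; AEJ→BC adds C → {A, B, C, E, F, H, J}.
{A, E}⁺: AE→BFH adds B, F, H; AEF→J adds J; AEJ→BC adds C → {A, B, C, E, F, H, J}. Minimal: {E}⁺ = {E}; {A}⁺ = {A} — none reach the full schema.
{E, H}⁺: H→A adds A; AE→BFH adds B, F; AEF→J adds J; AEJ→BC adds C → {A, B, C, E, F, H, J}. Minimal: {H}⁺ = {A, H}; {E}⁺ = {E} — none reach the full schema.
Any other superkey contains one of these as a subset, so there are no further candidate keys.

{F}, {A, E}, {E, H}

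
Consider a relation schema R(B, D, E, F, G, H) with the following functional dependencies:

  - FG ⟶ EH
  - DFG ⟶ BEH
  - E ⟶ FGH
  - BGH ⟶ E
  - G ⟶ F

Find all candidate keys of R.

{D, E}⁺: E→FGH adds F, G, H; DFG→BEH adds B → {B, D, E, F, G, H}. Minimal: {E}⁺ = {E, F, G, H}; {D}⁺ = {D} — none reach the full schema.
{D, G}⁺: G→F adds F; FG→EH adds E, H; DFG→BEH adds B → {B, D, E, F, G, H}. Minimal: {G}⁺ = {E, F, G, H}; {D}⁺ = {D} — none reach the full schema.

(D, E), (D, G)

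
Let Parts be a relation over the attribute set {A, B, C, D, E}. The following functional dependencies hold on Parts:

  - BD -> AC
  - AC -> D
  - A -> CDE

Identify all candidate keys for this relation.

AB; BD

Attribute B never appears on the right-hand side of any dependency, so B must belong to every candidate key.
{B}⁺ = {B}, which is not all of the schema, so we must add further attributes.
{A, B}⁺: A→CDE adds C, D, E → {A, B, C, D, E}. Minimal: {B}⁺ = {B}; {A}⁺ = {A, C, D, E} — none reach the full schema.
{B, D}⁺: BD→AC adds A, C; A→CDE adds E → {A, B, C, D, E}. Minimal: {D}⁺ = {D}; {B}⁺ = {B} — none reach the full schema.
Any other superkey contains one of these as a subset, so there are no further candidate keys.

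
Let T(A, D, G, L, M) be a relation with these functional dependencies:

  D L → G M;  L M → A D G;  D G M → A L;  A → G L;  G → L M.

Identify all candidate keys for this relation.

A, G, DL, LM

{A}⁺: A→GL adds G, L; G→LM adds M; LM→ADG adds D → {A, D, G, L, M}.
{G}⁺: G→LM adds L, M; LM→ADG adds A, D → {A, D, G, L, M}.
{D, L}⁺: DL→GM adds G, M; LM→ADG adds A → {A, D, G, L, M}. Minimal: {L}⁺ = {L}; {D}⁺ = {D} — none reach the full schema.
{L, M}⁺: LM→ADG adds A, D, G → {A, D, G, L, M}. Minimal: {M}⁺ = {M}; {L}⁺ = {L} — none reach the full schema.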